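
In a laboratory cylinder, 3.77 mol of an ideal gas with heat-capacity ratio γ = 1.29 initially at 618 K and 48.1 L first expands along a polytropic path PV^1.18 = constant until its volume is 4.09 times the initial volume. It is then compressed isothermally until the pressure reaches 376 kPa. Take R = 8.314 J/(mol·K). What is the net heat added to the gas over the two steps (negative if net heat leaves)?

P₁ = nRT₁/V₁ = 3.77×8.314×618/48.1 = 403 kPa.
Step 1 — Polytropic n=1.18: T₂ = T₁(V₁/V₂)^(n−1) = 618×(0.244)^0.18 = 480 K; P₂ = P₁(V₁/V₂)^n = 76.4 kPa.
W = (P₁V₁−P₂V₂)/(n−1) = (403×48.1−76.4×197)/0.18 = 24100 J.
ΔU = nCvΔT = 3.77×28.7×(480−618) = -15000 J.
Q = ΔU + W = 9140 J.
State after step 1: P = 76.4 kPa, V = 197 L, T = 480 K.
Step 2 — Isothermal: T stays 480 K; PV = const ⇒ V₂ = 40.0 L, P₂ = 376 kPa.
ΔU = 0 (ideal gas, T constant).
W = nRT ln(V₂/V₁) = 3.77×8.314×480×ln(0.203) = -24000 J.
Q = ΔU + W = -24000 J.
Net over both steps: W = 147 J, Q = -14800 J, ΔU = -15000 J.

-14800 J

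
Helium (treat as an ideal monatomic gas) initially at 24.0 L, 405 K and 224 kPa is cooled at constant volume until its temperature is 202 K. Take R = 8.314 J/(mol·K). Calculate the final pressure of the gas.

Isochoric: V stays 24.0 L; P/T = const ⇒ T₂ = 202 K, P₂ = 112 kPa.

112 kPa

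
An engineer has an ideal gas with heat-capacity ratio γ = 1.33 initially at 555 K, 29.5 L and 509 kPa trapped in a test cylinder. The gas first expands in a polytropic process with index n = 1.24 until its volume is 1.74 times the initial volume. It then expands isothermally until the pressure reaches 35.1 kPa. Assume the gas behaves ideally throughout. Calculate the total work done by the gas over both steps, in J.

n = P₁V₁/(RT₁) = 509×29.5/(8.314×555) = 3.25 mol.
Step 1 — Polytropic n=1.24: T₂ = T₁(V₁/V₂)^(n−1) = 555×(0.575)^0.24 = 486 K; P₂ = P₁(V₁/V₂)^n = 256 kPa.
W = (P₁V₁−P₂V₂)/(n−1) = (509×29.5−256×51.3)/0.24 = 7790 J.
ΔU = nCvΔT = 3.25×25.2×(486−555) = -5660 J.
Q = ΔU + W = 2120 J.
State after step 1: P = 256 kPa, V = 51.3 L, T = 486 K.
Step 2 — Isothermal: T stays 486 K; PV = const ⇒ V₂ = 375 L, P₂ = 35.1 kPa.
ΔU = 0 (ideal gas, T constant).
W = nRT ln(V₂/V₁) = 3.25×8.314×486×ln(7.30) = 26100 J.
Q = ΔU + W = 26100 J.
Net over both steps: W = 33900 J, Q = 28300 J, ΔU = -5660 J.

33900 J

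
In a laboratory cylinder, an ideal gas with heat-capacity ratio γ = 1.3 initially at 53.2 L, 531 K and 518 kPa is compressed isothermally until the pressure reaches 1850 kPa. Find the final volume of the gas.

Isothermal: T stays 531 K; PV = const ⇒ V₂ = 14.9 L, P₂ = 1850 kPa.

14.9 L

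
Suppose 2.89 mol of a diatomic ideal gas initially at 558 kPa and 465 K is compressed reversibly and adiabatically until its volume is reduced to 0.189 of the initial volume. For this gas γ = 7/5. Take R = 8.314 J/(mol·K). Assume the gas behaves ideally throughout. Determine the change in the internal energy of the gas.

V₁ = nRT₁/P₁ = 2.89×8.314×465/558 = 20.0 L.
Adiabatic: TV^(γ−1) = const ⇒ T₂ = 465×(5.29)^0.400 = 905 K; PV^γ = const ⇒ P₂ = 5750 kPa.
For an ideal gas ΔU = nCvΔT with Cv = (5/2)R = 20.8 J/(mol·K).
ΔU = 2.89×20.8×(905−465) = 26500 J.

26500 J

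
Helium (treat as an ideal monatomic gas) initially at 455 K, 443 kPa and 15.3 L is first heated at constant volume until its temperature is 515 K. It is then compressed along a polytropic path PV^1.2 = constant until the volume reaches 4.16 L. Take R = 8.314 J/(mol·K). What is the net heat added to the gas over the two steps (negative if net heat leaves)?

n = P₁V₁/(RT₁) = 443×15.3/(8.314×455) = 1.79 mol.
Step 1 — Isochoric: V stays 15.3 L; P/T = const ⇒ T₂ = 515 K, P₂ = 501 kPa.
W = 0 (no volume change).
ΔU = nCvΔT = 1.79×12.5×(515−455) = 1340 J.
Q = ΔU = 1340 J.
State after step 1: P = 501 kPa, V = 15.3 L, T = 515 K.
Step 2 — Polytropic n=1.2: T₂ = T₁(V₁/V₂)^(n−1) = 515×(3.68)^0.20 = 668 K; P₂ = P₁(V₁/V₂)^n = 2390 kPa.
W = (P₁V₁−P₂V₂)/(n−1) = (501×15.3−2390×4.16)/0.20 = -11400 J.
ΔU = nCvΔT = 1.79×12.5×(668−515) = 3420 J.
Q = ΔU + W = -7990 J.
Net over both steps: W = -11400 J, Q = -6650 J, ΔU = 4760 J.

-6650 J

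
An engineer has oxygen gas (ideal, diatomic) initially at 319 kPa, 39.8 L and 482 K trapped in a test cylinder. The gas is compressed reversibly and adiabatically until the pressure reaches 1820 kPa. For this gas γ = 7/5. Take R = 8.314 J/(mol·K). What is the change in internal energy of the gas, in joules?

20500 J

n = P₁V₁/(RT₁) = 319×39.8/(8.314×482) = 3.17 mol.
Adiabatic: T₂/T₁ = (P₂/P₁)^((γ−1)/γ) ⇒ T₂ = 482×(5.71)^0.286 = 793 K; V₂ = 11.5 L.
For an ideal gas ΔU = nCvΔT with Cv = (5/2)R = 20.8 J/(mol·K).
ΔU = 3.17×20.8×(793−482) = 20500 J.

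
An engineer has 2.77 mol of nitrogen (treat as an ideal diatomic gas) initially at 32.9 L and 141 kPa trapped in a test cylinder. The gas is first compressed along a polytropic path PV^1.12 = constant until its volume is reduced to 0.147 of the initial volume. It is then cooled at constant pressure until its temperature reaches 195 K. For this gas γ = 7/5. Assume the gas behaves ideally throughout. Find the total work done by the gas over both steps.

T₁ = P₁V₁/(nR) = 141×32.9/(2.77×8.314) = 201 K.
Step 1 — Polytropic n=1.12: T₂ = T₁(V₁/V₂)^(n−1) = 201×(6.80)^0.12 = 254 K; P₂ = P₁(V₁/V₂)^n = 1210 kPa.
W = (P₁V₁−P₂V₂)/(n−1) = (141×32.9−1210×4.84)/0.12 = -10000 J.
ΔU = nCvΔT = 2.77×20.8×(254−201) = 3000 J.
Q = ΔU + W = -7000 J.
State after step 1: P = 1210 kPa, V = 4.84 L, T = 254 K.
Step 2 — Isobaric: P stays 1210 kPa; V/T = const ⇒ T₂ = 195 K, V₂ = 3.72 L.
W = PΔV = 1210×(3.72−4.84) kPa·L = -1350 J.
ΔU = nCvΔT = 2.77×20.8×(195−254) = -3370 J.
Q = ΔU + W = nCpΔT = -4720 J.
Net over both steps: W = -11300 J, Q = -11700 J, ΔU = -370 J.

-11300 J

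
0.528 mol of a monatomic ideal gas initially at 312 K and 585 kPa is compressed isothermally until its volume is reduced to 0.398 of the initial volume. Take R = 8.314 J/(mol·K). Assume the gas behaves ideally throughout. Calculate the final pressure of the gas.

1470 kPa

V₁ = nRT₁/P₁ = 0.528×8.314×312/585 = 2.34 L.
Isothermal: T stays 312 K; PV = const ⇒ V₂ = 0.932 L, P₂ = 1470 kPa.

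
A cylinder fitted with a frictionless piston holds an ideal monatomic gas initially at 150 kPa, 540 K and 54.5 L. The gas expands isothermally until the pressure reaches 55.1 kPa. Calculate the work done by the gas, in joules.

n = P₁V₁/(RT₁) = 150×54.5/(8.314×540) = 1.82 mol.
Isothermal: T stays 540 K; PV = const ⇒ V₂ = 148 L, P₂ = 55.1 kPa.
W = nRT ln(V₂/V₁) = 1.82×8.314×540×ln(2.72) = 8190 J.

8190 J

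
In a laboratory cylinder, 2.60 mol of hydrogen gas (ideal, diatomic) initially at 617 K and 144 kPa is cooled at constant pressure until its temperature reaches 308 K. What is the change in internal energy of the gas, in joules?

V₁ = nRT₁/P₁ = 2.60×8.314×617/144 = 92.6 L.
Isobaric: P stays 144 kPa; V/T = const ⇒ T₂ = 308 K, V₂ = 46.2 L.
For an ideal gas ΔU = nCvΔT with Cv = (5/2)R = 20.8 J/(mol·K).
ΔU = 2.60×20.8×(308−617) = -16700 J.

-16700 J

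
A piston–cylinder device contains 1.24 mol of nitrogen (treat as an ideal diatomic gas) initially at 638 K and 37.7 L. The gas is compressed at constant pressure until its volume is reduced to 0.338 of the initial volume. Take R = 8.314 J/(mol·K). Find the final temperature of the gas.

P₁ = nRT₁/V₁ = 1.24×8.314×638/37.7 = 174 kPa.
Isobaric: P stays 174 kPa; V/T = const ⇒ T₂ = 216 K, V₂ = 12.7 L.

216 K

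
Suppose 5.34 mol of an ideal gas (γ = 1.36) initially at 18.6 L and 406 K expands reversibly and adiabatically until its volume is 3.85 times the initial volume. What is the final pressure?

P₁ = nRT₁/V₁ = 5.34×8.314×406/18.6 = 969 kPa.
Adiabatic: TV^(γ−1) = const ⇒ T₂ = 406×(0.260)^0.360 = 250 K; PV^γ = const ⇒ P₂ = 155 kPa.

155 kPa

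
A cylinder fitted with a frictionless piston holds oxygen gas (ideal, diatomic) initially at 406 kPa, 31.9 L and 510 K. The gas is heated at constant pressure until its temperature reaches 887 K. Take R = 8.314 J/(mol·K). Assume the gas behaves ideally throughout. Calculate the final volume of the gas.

55.5 L

Isobaric: P stays 406 kPa; V/T = const ⇒ T₂ = 887 K, V₂ = 55.5 L.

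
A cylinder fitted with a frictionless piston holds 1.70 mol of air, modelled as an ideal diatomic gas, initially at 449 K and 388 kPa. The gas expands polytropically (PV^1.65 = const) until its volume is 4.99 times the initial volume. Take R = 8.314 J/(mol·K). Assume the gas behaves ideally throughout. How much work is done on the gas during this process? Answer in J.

-6330 J

V₁ = nRT₁/P₁ = 1.70×8.314×449/388 = 16.4 L.
Polytropic n=1.65: T₂ = T₁(V₁/V₂)^(n−1) = 449×(0.200)^0.65 = 158 K; P₂ = P₁(V₁/V₂)^n = 27.4 kPa.
W = (P₁V₁−P₂V₂)/(n−1) = (388×16.4−27.4×81.6)/0.65 = 6330 J.
Work done on the gas = −W_by = -6330 J.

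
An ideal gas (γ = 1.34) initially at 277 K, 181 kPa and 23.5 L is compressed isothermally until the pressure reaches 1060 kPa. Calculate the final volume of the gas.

4.01 L

Isothermal: T stays 277 K; PV = const ⇒ V₂ = 4.01 L, P₂ = 1060 kPa.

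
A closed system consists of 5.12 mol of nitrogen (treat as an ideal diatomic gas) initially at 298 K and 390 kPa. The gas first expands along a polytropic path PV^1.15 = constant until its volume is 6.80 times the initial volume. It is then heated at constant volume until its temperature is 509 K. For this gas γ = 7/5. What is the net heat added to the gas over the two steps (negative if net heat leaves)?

V₁ = nRT₁/P₁ = 5.12×8.314×298/390 = 32.5 L.
Step 1 — Polytropic n=1.15: T₂ = T₁(V₁/V₂)^(n−1) = 298×(0.147)^0.15 = 224 K; P₂ = P₁(V₁/V₂)^n = 43.0 kPa.
W = (P₁V₁−P₂V₂)/(n−1) = (390×32.5−43.0×221)/0.15 = 21100 J.
ΔU = nCvΔT = 5.12×20.8×(224−298) = -7920 J.
Q = ΔU + W = 13200 J.
State after step 1: P = 43.0 kPa, V = 221 L, T = 224 K.
Step 2 — Isochoric: V stays 221 L; P/T = const ⇒ T₂ = 509 K, P₂ = 98.0 kPa.
W = 0 (no volume change).
ΔU = nCvΔT = 5.12×20.8×(509−224) = 30400 J.
Q = ΔU = 30400 J.
Net over both steps: W = 21100 J, Q = 43600 J, ΔU = 22500 J.

43600 J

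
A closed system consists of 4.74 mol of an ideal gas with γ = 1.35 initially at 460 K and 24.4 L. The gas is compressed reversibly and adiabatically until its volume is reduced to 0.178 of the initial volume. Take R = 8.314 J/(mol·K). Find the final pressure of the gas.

7640 kPa

P₁ = nRT₁/V₁ = 4.74×8.314×460/24.4 = 743 kPa.
Adiabatic: TV^(γ−1) = const ⇒ T₂ = 460×(5.62)^0.350 = 842 K; PV^γ = const ⇒ P₂ = 7640 kPa.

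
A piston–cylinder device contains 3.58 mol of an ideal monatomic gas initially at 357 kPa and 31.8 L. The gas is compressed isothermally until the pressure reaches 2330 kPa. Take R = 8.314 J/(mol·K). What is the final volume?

4.87 L

T₁ = P₁V₁/(nR) = 357×31.8/(3.58×8.314) = 381 K.
Isothermal: T stays 381 K; PV = const ⇒ V₂ = 4.87 L, P₂ = 2330 kPa.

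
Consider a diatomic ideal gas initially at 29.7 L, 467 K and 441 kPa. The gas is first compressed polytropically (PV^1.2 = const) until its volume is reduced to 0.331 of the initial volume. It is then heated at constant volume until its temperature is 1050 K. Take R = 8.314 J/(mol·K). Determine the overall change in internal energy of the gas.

40900 J

n = P₁V₁/(RT₁) = 441×29.7/(8.314×467) = 3.37 mol.
Step 1 — Polytropic n=1.2: T₂ = T₁(V₁/V₂)^(n−1) = 467×(3.02)^0.20 = 583 K; P₂ = P₁(V₁/V₂)^n = 1660 kPa.
W = (P₁V₁−P₂V₂)/(n−1) = (441×29.7−1660×9.83)/0.20 = -16200 J.
ΔU = nCvΔT = 3.37×20.8×(583−467) = 8100 J.
Q = ΔU + W = -8100 J.
State after step 1: P = 1660 kPa, V = 9.83 L, T = 583 K.
Step 2 — Isochoric: V stays 9.83 L; P/T = const ⇒ T₂ = 1050 K, P₂ = 3000 kPa.
W = 0 (no volume change).
ΔU = nCvΔT = 3.37×20.8×(1050−583) = 32800 J.
Q = ΔU = 32800 J.
Net over both steps: W = -16200 J, Q = 24700 J, ΔU = 40900 J.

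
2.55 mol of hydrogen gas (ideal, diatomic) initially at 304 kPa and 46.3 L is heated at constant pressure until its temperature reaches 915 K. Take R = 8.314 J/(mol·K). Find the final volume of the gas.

63.8 L

T₁ = P₁V₁/(nR) = 304×46.3/(2.55×8.314) = 664 K.
Isobaric: P stays 304 kPa; V/T = const ⇒ T₂ = 915 K, V₂ = 63.8 L.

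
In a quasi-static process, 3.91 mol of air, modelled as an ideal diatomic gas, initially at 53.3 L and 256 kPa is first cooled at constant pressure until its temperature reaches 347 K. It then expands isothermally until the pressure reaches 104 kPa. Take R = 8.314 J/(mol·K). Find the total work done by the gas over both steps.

7800 J

T₁ = P₁V₁/(nR) = 256×53.3/(3.91×8.314) = 420 K.
Step 1 — Isobaric: P stays 256 kPa; V/T = const ⇒ T₂ = 347 K, V₂ = 44.1 L.
W = PΔV = 256×(44.1−53.3) kPa·L = -2360 J.
ΔU = nCvΔT = 3.91×20.8×(347−420) = -5910 J.
Q = ΔU + W = nCpΔT = -8280 J.
State after step 1: P = 256 kPa, V = 44.1 L, T = 347 K.
Step 2 — Isothermal: T stays 347 K; PV = const ⇒ V₂ = 108 L, P₂ = 104 kPa.
ΔU = 0 (ideal gas, T constant).
W = nRT ln(V₂/V₁) = 3.91×8.314×347×ln(2.46) = 10200 J.
Q = ΔU + W = 10200 J.
Net over both steps: W = 7800 J, Q = 1880 J, ΔU = -5910 J.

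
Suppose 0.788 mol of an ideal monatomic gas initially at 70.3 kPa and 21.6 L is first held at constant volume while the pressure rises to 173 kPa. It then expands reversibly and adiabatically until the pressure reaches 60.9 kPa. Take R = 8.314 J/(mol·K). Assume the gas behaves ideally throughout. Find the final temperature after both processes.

T₁ = P₁V₁/(nR) = 70.3×21.6/(0.788×8.314) = 232 K.
Step 1 — Isochoric: V stays 21.6 L; P/T = const ⇒ T₂ = 570 K, P₂ = 173 kPa.
W = 0 (no volume change).
ΔU = nCvΔT = 0.788×12.5×(570−232) = 3330 J.
Q = ΔU = 3330 J.
State after step 1: P = 173 kPa, V = 21.6 L, T = 570 K.
Step 2 — Adiabatic: T₂/T₁ = (P₂/P₁)^((γ−1)/γ) ⇒ T₂ = 570×(0.352)^0.400 = 376 K; V₂ = 40.4 L.
ΔU = nCvΔT = 0.788×12.5×(376−570) = -1910 J.
Q = 0 for an adiabatic process, so W = −ΔU = 1910 J.
Net over both steps: W = 1910 J, Q = 3330 J, ΔU = 1410 J.

376 K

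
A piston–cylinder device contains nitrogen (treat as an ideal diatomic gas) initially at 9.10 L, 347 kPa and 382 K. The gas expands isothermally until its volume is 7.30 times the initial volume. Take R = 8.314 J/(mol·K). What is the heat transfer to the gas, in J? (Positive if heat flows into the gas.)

n = P₁V₁/(RT₁) = 347×9.10/(8.314×382) = 0.994 mol.
Isothermal: T stays 382 K; PV = const ⇒ V₂ = 66.4 L, P₂ = 47.5 kPa.
ΔU = 0 (ideal gas, T constant).
W = nRT ln(V₂/V₁) = 0.994×8.314×382×ln(7.30) = 6280 J.
Q = ΔU + W = 6280 J.

6280 J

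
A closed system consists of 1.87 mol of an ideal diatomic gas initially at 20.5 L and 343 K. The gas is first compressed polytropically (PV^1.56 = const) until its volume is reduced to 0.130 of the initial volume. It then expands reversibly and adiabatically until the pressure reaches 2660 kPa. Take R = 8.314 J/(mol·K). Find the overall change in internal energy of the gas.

19400 J

P₁ = nRT₁/V₁ = 1.87×8.314×343/20.5 = 260 kPa.
Step 1 — Polytropic n=1.56: T₂ = T₁(V₁/V₂)^(n−1) = 343×(7.69)^0.56 = 1080 K; P₂ = P₁(V₁/V₂)^n = 6270 kPa.
W = (P₁V₁−P₂V₂)/(n−1) = (260×20.5−6270×2.67)/0.56 = -20300 J.
ΔU = nCvΔT = 1.87×20.8×(1080−343) = 28500 J.
Q = ΔU + W = 8130 J.
State after step 1: P = 6270 kPa, V = 2.67 L, T = 1080 K.
Step 2 — Adiabatic: T₂/T₁ = (P₂/P₁)^((γ−1)/γ) ⇒ T₂ = 1080×(0.424)^0.286 = 841 K; V₂ = 4.92 L.
ΔU = nCvΔT = 1.87×20.8×(841−1080) = -9080 J.
Q = 0 for an adiabatic process, so W = −ΔU = 9080 J.
Net over both steps: W = -11200 J, Q = 8130 J, ΔU = 19400 J.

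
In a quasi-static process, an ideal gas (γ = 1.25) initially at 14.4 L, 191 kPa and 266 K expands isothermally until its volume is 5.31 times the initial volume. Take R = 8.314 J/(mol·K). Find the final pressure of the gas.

Isothermal: T stays 266 K; PV = const ⇒ V₂ = 76.5 L, P₂ = 36.0 kPa.

36.0 kPa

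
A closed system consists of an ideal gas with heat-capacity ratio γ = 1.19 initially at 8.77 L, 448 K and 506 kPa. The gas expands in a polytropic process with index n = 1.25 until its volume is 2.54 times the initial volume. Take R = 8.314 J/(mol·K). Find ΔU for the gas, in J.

-4860 J

n = P₁V₁/(RT₁) = 506×8.77/(8.314×448) = 1.19 mol.
Polytropic n=1.25: T₂ = T₁(V₁/V₂)^(n−1) = 448×(0.394)^0.25 = 355 K; P₂ = P₁(V₁/V₂)^n = 158 kPa.
For an ideal gas ΔU = nCvΔT with Cv = R/(γ−1) = 43.8 J/(mol·K).
ΔU = 1.19×43.8×(355−448) = -4860 J.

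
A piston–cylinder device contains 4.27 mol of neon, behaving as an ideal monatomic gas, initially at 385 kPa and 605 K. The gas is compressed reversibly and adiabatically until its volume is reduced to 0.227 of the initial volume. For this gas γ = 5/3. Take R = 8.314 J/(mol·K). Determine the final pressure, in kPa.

4560 kPa

V₁ = nRT₁/P₁ = 4.27×8.314×605/385 = 55.8 L.
Adiabatic: TV^(γ−1) = const ⇒ T₂ = 605×(4.41)^0.667 = 1630 K; PV^γ = const ⇒ P₂ = 4560 kPa.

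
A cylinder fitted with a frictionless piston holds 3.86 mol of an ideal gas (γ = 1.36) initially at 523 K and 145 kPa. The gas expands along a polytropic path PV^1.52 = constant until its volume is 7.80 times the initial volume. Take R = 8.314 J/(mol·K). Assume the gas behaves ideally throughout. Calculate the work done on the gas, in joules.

V₁ = nRT₁/P₁ = 3.86×8.314×523/145 = 116 L.
Polytropic n=1.52: T₂ = T₁(V₁/V₂)^(n−1) = 523×(0.128)^0.52 = 180 K; P₂ = P₁(V₁/V₂)^n = 6.39 kPa.
W = (P₁V₁−P₂V₂)/(n−1) = (145×116−6.39×903)/0.52 = 21200 J.
Work done on the gas = −W_by = -21200 J.

-21200 J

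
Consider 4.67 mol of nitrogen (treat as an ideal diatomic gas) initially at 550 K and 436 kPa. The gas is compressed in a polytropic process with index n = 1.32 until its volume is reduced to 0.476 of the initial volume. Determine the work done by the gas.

-17900 J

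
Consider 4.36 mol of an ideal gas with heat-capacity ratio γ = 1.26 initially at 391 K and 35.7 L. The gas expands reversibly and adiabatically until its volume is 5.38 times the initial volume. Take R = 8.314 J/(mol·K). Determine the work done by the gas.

P₁ = nRT₁/V₁ = 4.36×8.314×391/35.7 = 397 kPa.
Adiabatic: TV^(γ−1) = const ⇒ T₂ = 391×(0.186)^0.260 = 252 K; PV^γ = const ⇒ P₂ = 47.6 kPa.
ΔU = nCvΔT = 4.36×32.0×(252−391) = -19300 J.
Q = 0 for an adiabatic process, so W = −ΔU = 19300 J.

19300 J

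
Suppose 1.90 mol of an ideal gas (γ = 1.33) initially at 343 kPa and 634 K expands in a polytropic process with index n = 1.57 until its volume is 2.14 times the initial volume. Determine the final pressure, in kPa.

V₁ = nRT₁/P₁ = 1.90×8.314×634/343 = 29.2 L.
Polytropic n=1.57: T₂ = T₁(V₁/V₂)^(n−1) = 634×(0.467)^0.57 = 411 K; P₂ = P₁(V₁/V₂)^n = 104 kPa.

104 kPa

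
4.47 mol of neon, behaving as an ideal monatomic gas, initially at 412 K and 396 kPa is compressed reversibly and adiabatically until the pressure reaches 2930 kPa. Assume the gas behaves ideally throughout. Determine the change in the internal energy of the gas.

28200 J

V₁ = nRT₁/P₁ = 4.47×8.314×412/396 = 38.7 L.
Adiabatic: T₂/T₁ = (P₂/P₁)^((γ−1)/γ) ⇒ T₂ = 412×(7.40)^0.400 = 917 K; V₂ = 11.6 L.
For an ideal gas ΔU = nCvΔT with Cv = (3/2)R = 12.5 J/(mol·K).
ΔU = 4.47×12.5×(917−412) = 28200 J.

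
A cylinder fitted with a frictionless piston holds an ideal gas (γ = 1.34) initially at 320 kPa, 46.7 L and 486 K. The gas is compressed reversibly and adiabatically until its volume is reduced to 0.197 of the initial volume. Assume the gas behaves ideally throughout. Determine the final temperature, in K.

Adiabatic: TV^(γ−1) = const ⇒ T₂ = 486×(5.08)^0.340 = 844 K; PV^γ = const ⇒ P₂ = 2820 kPa.

844 K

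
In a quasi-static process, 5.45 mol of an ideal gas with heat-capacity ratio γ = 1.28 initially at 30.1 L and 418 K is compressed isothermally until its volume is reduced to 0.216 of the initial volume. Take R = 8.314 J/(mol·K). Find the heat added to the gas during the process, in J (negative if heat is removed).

-29000 J

P₁ = nRT₁/V₁ = 5.45×8.314×418/30.1 = 629 kPa.
Isothermal: T stays 418 K; PV = const ⇒ V₂ = 6.50 L, P₂ = 2910 kPa.
ΔU = 0 (ideal gas, T constant).
W = nRT ln(V₂/V₁) = 5.45×8.314×418×ln(0.216) = -29000 J.
Q = ΔU + W = -29000 J.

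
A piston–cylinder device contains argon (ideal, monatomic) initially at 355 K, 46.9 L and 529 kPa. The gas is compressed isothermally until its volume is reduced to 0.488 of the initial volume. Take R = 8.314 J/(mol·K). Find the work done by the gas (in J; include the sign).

-17800 J

n = P₁V₁/(RT₁) = 529×46.9/(8.314×355) = 8.41 mol.
Isothermal: T stays 355 K; PV = const ⇒ V₂ = 22.9 L, P₂ = 1080 kPa.
W = nRT ln(V₂/V₁) = 8.41×8.314×355×ln(0.488) = -17800 J.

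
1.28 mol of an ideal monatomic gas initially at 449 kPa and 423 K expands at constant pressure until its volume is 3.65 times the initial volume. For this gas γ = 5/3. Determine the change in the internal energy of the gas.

17900 J

V₁ = nRT₁/P₁ = 1.28×8.314×423/449 = 10.0 L.
Isobaric: P stays 449 kPa; V/T = const ⇒ T₂ = 1540 K, V₂ = 36.6 L.
For an ideal gas ΔU = nCvΔT with Cv = (3/2)R = 12.5 J/(mol·K).
ΔU = 1.28×12.5×(1540−423) = 17900 J.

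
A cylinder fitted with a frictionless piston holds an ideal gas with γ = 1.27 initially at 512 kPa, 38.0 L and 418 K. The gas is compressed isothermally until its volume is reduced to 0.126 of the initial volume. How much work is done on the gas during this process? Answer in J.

n = P₁V₁/(RT₁) = 512×38.0/(8.314×418) = 5.60 mol.
Isothermal: T stays 418 K; PV = const ⇒ V₂ = 4.79 L, P₂ = 4060 kPa.
W = nRT ln(V₂/V₁) = 5.60×8.314×418×ln(0.126) = -40300 J.
Work done on the gas = −W_by = 40300 J.

40300 J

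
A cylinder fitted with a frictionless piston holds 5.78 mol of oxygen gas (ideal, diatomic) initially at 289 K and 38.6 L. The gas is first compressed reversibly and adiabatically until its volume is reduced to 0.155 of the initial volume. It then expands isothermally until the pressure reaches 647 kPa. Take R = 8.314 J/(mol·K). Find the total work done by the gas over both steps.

20800 J

P₁ = nRT₁/V₁ = 5.78×8.314×289/38.6 = 360 kPa.
Step 1 — Adiabatic: TV^(γ−1) = const ⇒ T₂ = 289×(6.45)^0.400 = 609 K; PV^γ = const ⇒ P₂ = 4890 kPa.
ΔU = nCvΔT = 5.78×20.8×(609−289) = 38500 J.
Q = 0 for an adiabatic process, so W = −ΔU = -38500 J.
State after step 1: P = 4890 kPa, V = 5.98 L, T = 609 K.
Step 2 — Isothermal: T stays 609 K; PV = const ⇒ V₂ = 45.2 L, P₂ = 647 kPa.
ΔU = 0 (ideal gas, T constant).
W = nRT ln(V₂/V₁) = 5.78×8.314×609×ln(7.56) = 59200 J.
Q = ΔU + W = 59200 J.
Net over both steps: W = 20800 J, Q = 59200 J, ΔU = 38500 J.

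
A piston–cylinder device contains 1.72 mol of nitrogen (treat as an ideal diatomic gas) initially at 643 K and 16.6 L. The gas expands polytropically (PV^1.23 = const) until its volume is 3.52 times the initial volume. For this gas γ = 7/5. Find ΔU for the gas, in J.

-5780 J

P₁ = nRT₁/V₁ = 1.72×8.314×643/16.6 = 554 kPa.
Polytropic n=1.23: T₂ = T₁(V₁/V₂)^(n−1) = 643×(0.284)^0.23 = 481 K; P₂ = P₁(V₁/V₂)^n = 118 kPa.
For an ideal gas ΔU = nCvΔT with Cv = (5/2)R = 20.8 J/(mol·K).
ΔU = 1.72×20.8×(481−643) = -5780 J.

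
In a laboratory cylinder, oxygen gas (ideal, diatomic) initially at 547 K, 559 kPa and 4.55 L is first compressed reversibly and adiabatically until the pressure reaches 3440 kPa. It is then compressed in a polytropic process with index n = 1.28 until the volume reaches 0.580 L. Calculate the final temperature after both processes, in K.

1140 K

n = P₁V₁/(RT₁) = 559×4.55/(8.314×547) = 0.559 mol.
Step 1 — Adiabatic: T₂/T₁ = (P₂/P₁)^((γ−1)/γ) ⇒ T₂ = 547×(6.15)^0.286 = 919 K; V₂ = 1.24 L.
ΔU = nCvΔT = 0.559×20.8×(919−547) = 4330 J.
Q = 0 for an adiabatic process, so W = −ΔU = -4330 J.
State after step 1: P = 3440 kPa, V = 1.24 L, T = 919 K.
Step 2 — Polytropic n=1.28: T₂ = T₁(V₁/V₂)^(n−1) = 919×(2.14)^0.28 = 1140 K; P₂ = P₁(V₁/V₂)^n = 9120 kPa.
W = (P₁V₁−P₂V₂)/(n−1) = (3440×1.24−9120×0.580)/0.28 = -3630 J.
ΔU = nCvΔT = 0.559×20.8×(1140−919) = 2540 J.
Q = ΔU + W = -1090 J.
Net over both steps: W = -7960 J, Q = -1090 J, ΔU = 6870 J.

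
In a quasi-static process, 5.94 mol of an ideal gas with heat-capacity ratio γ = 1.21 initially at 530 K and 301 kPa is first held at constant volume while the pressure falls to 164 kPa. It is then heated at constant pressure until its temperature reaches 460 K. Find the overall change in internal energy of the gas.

-16500 J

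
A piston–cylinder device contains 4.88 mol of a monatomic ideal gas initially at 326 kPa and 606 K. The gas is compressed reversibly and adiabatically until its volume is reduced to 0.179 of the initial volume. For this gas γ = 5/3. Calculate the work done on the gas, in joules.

V₁ = nRT₁/P₁ = 4.88×8.314×606/326 = 75.4 L.
Adiabatic: TV^(γ−1) = const ⇒ T₂ = 606×(5.59)^0.667 = 1910 K; PV^γ = const ⇒ P₂ = 5730 kPa.
ΔU = nCvΔT = 4.88×12.5×(1910−606) = 79200 J.
Q = 0 for an adiabatic process, so W = −ΔU = -79200 J.
Work done on the gas = −W_by = 79200 J.

79200 J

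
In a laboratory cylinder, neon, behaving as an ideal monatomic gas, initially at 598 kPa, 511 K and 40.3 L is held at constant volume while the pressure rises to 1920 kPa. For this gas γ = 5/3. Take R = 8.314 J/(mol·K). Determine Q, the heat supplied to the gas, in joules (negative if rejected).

n = P₁V₁/(RT₁) = 598×40.3/(8.314×511) = 5.67 mol.
Isochoric: V stays 40.3 L; P/T = const ⇒ T₂ = 1640 K, P₂ = 1920 kPa.
W = 0 (no volume change).
ΔU = nCvΔT = 5.67×12.5×(1640−511) = 79900 J.
Q = ΔU = 79900 J.

79900 J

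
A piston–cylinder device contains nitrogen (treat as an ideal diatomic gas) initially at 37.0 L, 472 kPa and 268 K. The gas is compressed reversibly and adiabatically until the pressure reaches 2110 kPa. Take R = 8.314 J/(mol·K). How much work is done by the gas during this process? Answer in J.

-23300 J

n = P₁V₁/(RT₁) = 472×37.0/(8.314×268) = 7.84 mol.
Adiabatic: T₂/T₁ = (P₂/P₁)^((γ−1)/γ) ⇒ T₂ = 268×(4.47)^0.286 = 411 K; V₂ = 12.7 L.
ΔU = nCvΔT = 7.84×20.8×(411−268) = 23300 J.
Q = 0 for an adiabatic process, so W = −ΔU = -23300 J.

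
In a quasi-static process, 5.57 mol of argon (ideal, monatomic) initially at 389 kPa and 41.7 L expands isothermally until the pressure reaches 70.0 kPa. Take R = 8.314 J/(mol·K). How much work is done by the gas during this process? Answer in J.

27800 J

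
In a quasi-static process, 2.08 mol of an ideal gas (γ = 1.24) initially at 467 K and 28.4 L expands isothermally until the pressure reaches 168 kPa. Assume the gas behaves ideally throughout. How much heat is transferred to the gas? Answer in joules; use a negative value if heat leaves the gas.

4250 J

P₁ = nRT₁/V₁ = 2.08×8.314×467/28.4 = 284 kPa.
Isothermal: T stays 467 K; PV = const ⇒ V₂ = 48.1 L, P₂ = 168 kPa.
ΔU = 0 (ideal gas, T constant).
W = nRT ln(V₂/V₁) = 2.08×8.314×467×ln(1.69) = 4250 J.
Q = ΔU + W = 4250 J.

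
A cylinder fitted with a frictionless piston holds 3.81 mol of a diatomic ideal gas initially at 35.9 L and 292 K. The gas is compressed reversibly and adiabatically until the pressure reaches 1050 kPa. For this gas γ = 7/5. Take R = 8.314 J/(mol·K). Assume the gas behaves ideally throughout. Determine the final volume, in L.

P₁ = nRT₁/V₁ = 3.81×8.314×292/35.9 = 258 kPa.
Adiabatic: T₂/T₁ = (P₂/P₁)^((γ−1)/γ) ⇒ T₂ = 292×(4.08)^0.286 = 436 K; V₂ = 13.2 L.

13.2 L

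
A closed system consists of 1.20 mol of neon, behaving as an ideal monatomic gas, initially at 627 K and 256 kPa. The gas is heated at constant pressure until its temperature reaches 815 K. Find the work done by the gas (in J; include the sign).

V₁ = nRT₁/P₁ = 1.20×8.314×627/256 = 24.4 L.
Isobaric: P stays 256 kPa; V/T = const ⇒ T₂ = 815 K, V₂ = 31.8 L.
W = PΔV = 256×(31.8−24.4) kPa·L = 1880 J.

1880 J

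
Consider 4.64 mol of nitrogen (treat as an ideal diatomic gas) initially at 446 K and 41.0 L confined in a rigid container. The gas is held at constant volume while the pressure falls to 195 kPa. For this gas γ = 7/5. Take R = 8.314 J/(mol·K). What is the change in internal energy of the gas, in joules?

-23000 J

P₁ = nRT₁/V₁ = 4.64×8.314×446/41.0 = 420 kPa.
Isochoric: V stays 41.0 L; P/T = const ⇒ T₂ = 207 K, P₂ = 195 kPa.
For an ideal gas ΔU = nCvΔT with Cv = (5/2)R = 20.8 J/(mol·K).
ΔU = 4.64×20.8×(207−446) = -23000 J.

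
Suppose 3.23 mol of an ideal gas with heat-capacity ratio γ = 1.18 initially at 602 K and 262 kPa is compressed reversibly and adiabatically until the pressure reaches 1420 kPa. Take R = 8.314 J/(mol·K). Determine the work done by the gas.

-26400 J

V₁ = nRT₁/P₁ = 3.23×8.314×602/262 = 61.7 L.
Adiabatic: T₂/T₁ = (P₂/P₁)^((γ−1)/γ) ⇒ T₂ = 602×(5.42)^0.153 = 779 K; V₂ = 14.7 L.
ΔU = nCvΔT = 3.23×46.2×(779−602) = 26400 J.
Q = 0 for an adiabatic process, so W = −ΔU = -26400 J.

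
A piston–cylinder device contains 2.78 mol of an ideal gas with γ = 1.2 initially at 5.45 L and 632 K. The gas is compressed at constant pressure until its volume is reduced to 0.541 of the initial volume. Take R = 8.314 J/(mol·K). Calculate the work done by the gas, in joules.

P₁ = nRT₁/V₁ = 2.78×8.314×632/5.45 = 2680 kPa.
Isobaric: P stays 2680 kPa; V/T = const ⇒ T₂ = 342 K, V₂ = 2.95 L.
W = PΔV = 2680×(2.95−5.45) kPa·L = -6700 J.

-6700 J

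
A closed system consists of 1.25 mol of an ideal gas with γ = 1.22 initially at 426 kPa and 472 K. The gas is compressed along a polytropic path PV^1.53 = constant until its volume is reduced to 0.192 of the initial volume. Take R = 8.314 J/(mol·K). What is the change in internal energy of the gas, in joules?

31200 J

V₁ = nRT₁/P₁ = 1.25×8.314×472/426 = 11.5 L.
Polytropic n=1.53: T₂ = T₁(V₁/V₂)^(n−1) = 472×(5.21)^0.53 = 1130 K; P₂ = P₁(V₁/V₂)^n = 5320 kPa.
For an ideal gas ΔU = nCvΔT with Cv = R/(γ−1) = 37.8 J/(mol·K).
ΔU = 1.25×37.8×(1130−472) = 31200 J.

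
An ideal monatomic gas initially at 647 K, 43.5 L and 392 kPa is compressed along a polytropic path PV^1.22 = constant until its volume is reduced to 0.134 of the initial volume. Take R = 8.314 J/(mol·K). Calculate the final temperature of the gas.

1010 K

Polytropic n=1.22: T₂ = T₁(V₁/V₂)^(n−1) = 647×(7.46)^0.22 = 1010 K; P₂ = P₁(V₁/V₂)^n = 4550 kPa.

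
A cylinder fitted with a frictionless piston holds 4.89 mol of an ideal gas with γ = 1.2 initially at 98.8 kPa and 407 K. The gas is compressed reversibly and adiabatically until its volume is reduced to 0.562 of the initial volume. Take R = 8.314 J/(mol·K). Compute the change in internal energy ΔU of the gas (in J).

10100 J

V₁ = nRT₁/P₁ = 4.89×8.314×407/98.8 = 167 L.
Adiabatic: TV^(γ−1) = const ⇒ T₂ = 407×(1.78)^0.200 = 457 K; PV^γ = const ⇒ P₂ = 197 kPa.
For an ideal gas ΔU = nCvΔT with Cv = R/(γ−1) = 41.6 J/(mol·K).
ΔU = 4.89×41.6×(457−407) = 10100 J.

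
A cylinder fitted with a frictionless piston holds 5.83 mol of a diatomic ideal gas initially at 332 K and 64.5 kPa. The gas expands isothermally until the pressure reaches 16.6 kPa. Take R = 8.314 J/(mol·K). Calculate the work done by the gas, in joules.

V₁ = nRT₁/P₁ = 5.83×8.314×332/64.5 = 249 L.
Isothermal: T stays 332 K; PV = const ⇒ V₂ = 969 L, P₂ = 16.6 kPa.
W = nRT ln(V₂/V₁) = 5.83×8.314×332×ln(3.89) = 21800 J.

21800 J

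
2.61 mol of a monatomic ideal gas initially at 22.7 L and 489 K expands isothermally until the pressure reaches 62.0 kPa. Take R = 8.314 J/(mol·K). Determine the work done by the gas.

21400 J

P₁ = nRT₁/V₁ = 2.61×8.314×489/22.7 = 467 kPa.
Isothermal: T stays 489 K; PV = const ⇒ V₂ = 171 L, P₂ = 62.0 kPa.
W = nRT ln(V₂/V₁) = 2.61×8.314×489×ln(7.54) = 21400 J.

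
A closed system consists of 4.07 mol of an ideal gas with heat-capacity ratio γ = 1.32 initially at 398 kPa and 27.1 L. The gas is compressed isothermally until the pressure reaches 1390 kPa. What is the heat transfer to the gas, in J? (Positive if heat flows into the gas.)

T₁ = P₁V₁/(nR) = 398×27.1/(4.07×8.314) = 319 K.
Isothermal: T stays 319 K; PV = const ⇒ V₂ = 7.76 L, P₂ = 1390 kPa.
ΔU = 0 (ideal gas, T constant).
W = nRT ln(V₂/V₁) = 4.07×8.314×319×ln(0.286) = -13500 J.
Q = ΔU + W = -13500 J.

-13500 J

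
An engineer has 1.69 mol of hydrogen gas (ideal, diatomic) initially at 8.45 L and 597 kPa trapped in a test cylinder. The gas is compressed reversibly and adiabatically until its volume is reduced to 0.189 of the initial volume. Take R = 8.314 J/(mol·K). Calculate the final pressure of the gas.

6150 kPa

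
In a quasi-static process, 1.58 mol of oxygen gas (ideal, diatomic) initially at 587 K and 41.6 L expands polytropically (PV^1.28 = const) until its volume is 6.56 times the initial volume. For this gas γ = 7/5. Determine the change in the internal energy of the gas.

P₁ = nRT₁/V₁ = 1.58×8.314×587/41.6 = 185 kPa.
Polytropic n=1.28: T₂ = T₁(V₁/V₂)^(n−1) = 587×(0.152)^0.28 = 347 K; P₂ = P₁(V₁/V₂)^n = 16.7 kPa.
For an ideal gas ΔU = nCvΔT with Cv = (5/2)R = 20.8 J/(mol·K).
ΔU = 1.58×20.8×(347−587) = -7890 J.

-7890 J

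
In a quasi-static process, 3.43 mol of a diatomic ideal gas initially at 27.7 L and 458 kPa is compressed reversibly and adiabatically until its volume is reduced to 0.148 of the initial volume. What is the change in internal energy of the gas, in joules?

T₁ = P₁V₁/(nR) = 458×27.7/(3.43×8.314) = 445 K.
Adiabatic: TV^(γ−1) = const ⇒ T₂ = 445×(6.76)^0.400 = 955 K; PV^γ = const ⇒ P₂ = 6650 kPa.
For an ideal gas ΔU = nCvΔT with Cv = (5/2)R = 20.8 J/(mol·K).
ΔU = 3.43×20.8×(955−445) = 36400 J.

36400 J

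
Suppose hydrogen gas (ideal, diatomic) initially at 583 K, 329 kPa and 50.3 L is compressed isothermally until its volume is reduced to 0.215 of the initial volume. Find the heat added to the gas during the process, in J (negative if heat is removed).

n = P₁V₁/(RT₁) = 329×50.3/(8.314×583) = 3.41 mol.
Isothermal: T stays 583 K; PV = const ⇒ V₂ = 10.8 L, P₂ = 1530 kPa.
ΔU = 0 (ideal gas, T constant).
W = nRT ln(V₂/V₁) = 3.41×8.314×583×ln(0.215) = -25400 J.
Q = ΔU + W = -25400 J.

-25400 J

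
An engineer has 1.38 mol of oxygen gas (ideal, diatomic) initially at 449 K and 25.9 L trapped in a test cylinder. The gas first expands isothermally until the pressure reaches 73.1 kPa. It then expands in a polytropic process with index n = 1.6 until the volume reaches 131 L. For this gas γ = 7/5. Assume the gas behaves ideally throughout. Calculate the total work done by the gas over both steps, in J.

7820 J

P₁ = nRT₁/V₁ = 1.38×8.314×449/25.9 = 199 kPa.
Step 1 — Isothermal: T stays 449 K; PV = const ⇒ V₂ = 70.5 L, P₂ = 73.1 kPa.
ΔU = 0 (ideal gas, T constant).
W = nRT ln(V₂/V₁) = 1.38×8.314×449×ln(2.72) = 5160 J.
Q = ΔU + W = 5160 J.
State after step 1: P = 73.1 kPa, V = 70.5 L, T = 449 K.
Step 2 — Polytropic n=1.6: T₂ = T₁(V₁/V₂)^(n−1) = 449×(0.538)^0.60 = 310 K; P₂ = P₁(V₁/V₂)^n = 27.1 kPa.
W = (P₁V₁−P₂V₂)/(n−1) = (73.1×70.5−27.1×131)/0.60 = 2670 J.
ΔU = nCvΔT = 1.38×20.8×(310−449) = -4000 J.
Q = ΔU + W = -1330 J.
Net over both steps: W = 7820 J, Q = 3820 J, ΔU = -4000 J.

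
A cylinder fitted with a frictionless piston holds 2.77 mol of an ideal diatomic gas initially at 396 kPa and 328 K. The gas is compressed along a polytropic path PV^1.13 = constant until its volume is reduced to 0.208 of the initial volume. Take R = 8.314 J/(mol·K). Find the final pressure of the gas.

2330 kPa

V₁ = nRT₁/P₁ = 2.77×8.314×328/396 = 19.1 L.
Polytropic n=1.13: T₂ = T₁(V₁/V₂)^(n−1) = 328×(4.81)^0.13 = 402 K; P₂ = P₁(V₁/V₂)^n = 2330 kPa.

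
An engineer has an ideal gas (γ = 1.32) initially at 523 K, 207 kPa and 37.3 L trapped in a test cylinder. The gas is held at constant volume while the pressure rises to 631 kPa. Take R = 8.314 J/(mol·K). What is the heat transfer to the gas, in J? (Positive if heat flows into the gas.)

49400 J

n = P₁V₁/(RT₁) = 207×37.3/(8.314×523) = 1.78 mol.
Isochoric: V stays 37.3 L; P/T = const ⇒ T₂ = 1590 K, P₂ = 631 kPa.
W = 0 (no volume change).
ΔU = nCvΔT = 1.78×26.0×(1590−523) = 49400 J.
Q = ΔU = 49400 J.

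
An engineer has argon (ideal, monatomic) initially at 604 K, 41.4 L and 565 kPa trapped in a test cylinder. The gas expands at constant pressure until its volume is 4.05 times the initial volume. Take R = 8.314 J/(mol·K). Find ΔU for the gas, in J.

n = P₁V₁/(RT₁) = 565×41.4/(8.314×604) = 4.66 mol.
Isobaric: P stays 565 kPa; V/T = const ⇒ T₂ = 2450 K, V₂ = 168 L.
For an ideal gas ΔU = nCvΔT with Cv = (3/2)R = 12.5 J/(mol·K).
ΔU = 4.66×12.5×(2450−604) = 107000 J.

107000 J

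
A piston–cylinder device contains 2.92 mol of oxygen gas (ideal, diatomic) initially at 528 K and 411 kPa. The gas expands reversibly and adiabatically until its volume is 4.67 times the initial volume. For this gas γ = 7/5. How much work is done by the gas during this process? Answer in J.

14700 J

V₁ = nRT₁/P₁ = 2.92×8.314×528/411 = 31.2 L.
Adiabatic: TV^(γ−1) = const ⇒ T₂ = 528×(0.214)^0.400 = 285 K; PV^γ = const ⇒ P₂ = 47.5 kPa.
ΔU = nCvΔT = 2.92×20.8×(285−528) = -14700 J.
Q = 0 for an adiabatic process, so W = −ΔU = 14700 J.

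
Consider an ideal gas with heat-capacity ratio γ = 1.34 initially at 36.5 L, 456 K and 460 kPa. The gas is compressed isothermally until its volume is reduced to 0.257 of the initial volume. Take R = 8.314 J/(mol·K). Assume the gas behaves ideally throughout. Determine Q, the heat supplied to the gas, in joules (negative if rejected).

n = P₁V₁/(RT₁) = 460×36.5/(8.314×456) = 4.43 mol.
Isothermal: T stays 456 K; PV = const ⇒ V₂ = 9.38 L, P₂ = 1790 kPa.
ΔU = 0 (ideal gas, T constant).
W = nRT ln(V₂/V₁) = 4.43×8.314×456×ln(0.257) = -22800 J.
Q = ΔU + W = -22800 J.

-22800 J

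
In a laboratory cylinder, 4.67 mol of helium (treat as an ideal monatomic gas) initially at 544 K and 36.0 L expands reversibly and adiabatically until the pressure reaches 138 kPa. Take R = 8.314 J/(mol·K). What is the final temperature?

P₁ = nRT₁/V₁ = 4.67×8.314×544/36.0 = 587 kPa.
Adiabatic: T₂/T₁ = (P₂/P₁)^((γ−1)/γ) ⇒ T₂ = 544×(0.235)^0.400 = 305 K; V₂ = 85.8 L.

305 K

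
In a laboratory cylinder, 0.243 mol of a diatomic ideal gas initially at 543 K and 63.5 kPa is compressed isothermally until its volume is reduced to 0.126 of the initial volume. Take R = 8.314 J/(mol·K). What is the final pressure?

504 kPa

V₁ = nRT₁/P₁ = 0.243×8.314×543/63.5 = 17.3 L.
Isothermal: T stays 543 K; PV = const ⇒ V₂ = 2.18 L, P₂ = 504 kPa.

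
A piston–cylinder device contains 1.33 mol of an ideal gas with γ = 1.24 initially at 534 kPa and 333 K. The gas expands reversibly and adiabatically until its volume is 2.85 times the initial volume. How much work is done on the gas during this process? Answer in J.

V₁ = nRT₁/P₁ = 1.33×8.314×333/534 = 6.90 L.
Adiabatic: TV^(γ−1) = const ⇒ T₂ = 333×(0.351)^0.240 = 259 K; PV^γ = const ⇒ P₂ = 146 kPa.
ΔU = nCvΔT = 1.33×34.6×(259−333) = -3410 J.
Q = 0 for an adiabatic process, so W = −ΔU = 3410 J.
Work done on the gas = −W_by = -3410 J.

-3410 J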